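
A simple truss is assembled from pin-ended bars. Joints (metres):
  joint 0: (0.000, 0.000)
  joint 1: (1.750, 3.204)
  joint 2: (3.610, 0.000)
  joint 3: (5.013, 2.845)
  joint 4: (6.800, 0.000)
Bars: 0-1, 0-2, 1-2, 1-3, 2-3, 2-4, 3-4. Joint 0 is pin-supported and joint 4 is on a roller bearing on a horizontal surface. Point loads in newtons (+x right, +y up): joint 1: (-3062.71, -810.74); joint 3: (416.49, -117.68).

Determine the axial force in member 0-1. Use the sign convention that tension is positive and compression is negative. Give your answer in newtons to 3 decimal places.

-2167.039

N=5 nodes, M=7 members, R=3 reactions → 2N=10, M+R=10
member 0 (0-1): L=3.6508, (cx,cy)=(0.4794,0.8776)
member 1 (0-2): L=3.6100, (cx,cy)=(1.0000,0.0000)
member 2 (1-2): L=3.7048, (cx,cy)=(0.5021,-0.8648)
member 3 (1-3): L=3.2827, (cx,cy)=(0.9940,-0.1094)
member 4 (2-3): L=3.1721, (cx,cy)=(0.4423,0.8969)
member 5 (2-4): L=3.1900, (cx,cy)=(1.0000,0.0000)
member 6 (3-4): L=3.3597, (cx,cy)=(0.5319,-0.8468)
solve A·x = −loads:
  F[0-1] = -2167.0393 N (compression)
  F[0-2] = -1607.4475 N (compression)
  F[1-2] = +1072.6662 N (tension)
  F[1-3] = +1494.3606 N (tension)
  F[2-3] = -1034.3482 N (compression)
  F[2-4] = -611.4267 N (compression)
  F[3-4] = +1149.5204 N (tension)
  Rx@0 = +2646.2200 N
  Ry@0 = +1901.8441 N
  Ry@4 = -973.4241 N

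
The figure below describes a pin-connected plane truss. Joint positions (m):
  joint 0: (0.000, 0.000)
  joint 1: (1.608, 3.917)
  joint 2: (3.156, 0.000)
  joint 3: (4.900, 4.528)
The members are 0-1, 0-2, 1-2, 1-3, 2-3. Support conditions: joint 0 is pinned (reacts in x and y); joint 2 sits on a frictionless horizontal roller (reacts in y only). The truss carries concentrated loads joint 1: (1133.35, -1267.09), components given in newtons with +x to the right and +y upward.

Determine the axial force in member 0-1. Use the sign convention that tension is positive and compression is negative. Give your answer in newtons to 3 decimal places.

N=4 nodes, M=5 members, R=3 reactions → 2N=8, M+R=8
member 0 (0-1): L=4.2342, (cx,cy)=(0.3798,0.9251)
member 1 (0-2): L=3.1560, (cx,cy)=(1.0000,0.0000)
member 2 (1-2): L=4.2118, (cx,cy)=(0.3675,-0.9300)
member 3 (1-3): L=3.3482, (cx,cy)=(0.9832,0.1825)
member 4 (2-3): L=4.8522, (cx,cy)=(0.3594,0.9332)
solve A·x = −loads:
  F[0-1] = +848.7147 N (tension)
  F[0-2] = +811.0390 N (tension)
  F[1-2] = -2206.6716 N (compression)
  F[1-3] = +0.0000 N (tension)
  F[2-3] = -0.0000 N (compression)
  Rx@0 = -1133.3500 N
  Ry@0 = -785.1320 N
  Ry@2 = +2052.2220 N

848.715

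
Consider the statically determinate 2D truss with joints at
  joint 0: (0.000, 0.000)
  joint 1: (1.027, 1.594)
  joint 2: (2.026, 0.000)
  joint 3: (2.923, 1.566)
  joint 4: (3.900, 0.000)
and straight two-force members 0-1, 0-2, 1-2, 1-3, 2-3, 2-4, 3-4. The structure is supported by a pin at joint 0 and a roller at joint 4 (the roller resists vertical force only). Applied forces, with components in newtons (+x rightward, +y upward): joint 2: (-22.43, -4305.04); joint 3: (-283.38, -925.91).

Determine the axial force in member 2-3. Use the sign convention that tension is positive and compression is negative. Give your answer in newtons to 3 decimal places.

N=5 nodes, M=7 members, R=3 reactions → 2N=10, M+R=10
member 0 (0-1): L=1.8962, (cx,cy)=(0.5416,0.8406)
member 1 (0-2): L=2.0260, (cx,cy)=(1.0000,0.0000)
member 2 (1-2): L=1.8812, (cx,cy)=(0.5310,-0.8473)
member 3 (1-3): L=1.8962, (cx,cy)=(0.9999,-0.0148)
member 4 (2-3): L=1.8047, (cx,cy)=(0.4970,0.8677)
member 5 (2-4): L=1.8740, (cx,cy)=(1.0000,0.0000)
member 6 (3-4): L=1.8458, (cx,cy)=(0.5293,-0.8484)
solve A·x = −loads:
  F[0-1] = -2872.0935 N (compression)
  F[0-2] = +1249.7453 N (tension)
  F[1-2] = +2903.3293 N (tension)
  F[1-3] = -3097.7053 N (compression)
  F[2-3] = +2126.1551 N (tension)
  F[2-4] = +1757.2167 N (tension)
  F[3-4] = -3319.7815 N (compression)
  Rx@0 = +305.8100 N
  Ry@0 = +2414.3672 N
  Ry@4 = +2816.5828 N

2126.155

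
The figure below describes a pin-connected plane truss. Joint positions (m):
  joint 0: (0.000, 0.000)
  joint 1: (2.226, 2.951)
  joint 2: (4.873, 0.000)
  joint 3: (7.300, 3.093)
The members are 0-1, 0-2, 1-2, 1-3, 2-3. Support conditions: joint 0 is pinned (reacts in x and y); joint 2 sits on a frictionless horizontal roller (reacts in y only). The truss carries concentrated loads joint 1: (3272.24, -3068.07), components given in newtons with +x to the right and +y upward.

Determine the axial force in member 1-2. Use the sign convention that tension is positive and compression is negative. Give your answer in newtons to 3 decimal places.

-4544.692

N=4 nodes, M=5 members, R=3 reactions → 2N=8, M+R=8
member 0 (0-1): L=3.6964, (cx,cy)=(0.6022,0.7983)
member 1 (0-2): L=4.8730, (cx,cy)=(1.0000,0.0000)
member 2 (1-2): L=3.9642, (cx,cy)=(0.6677,-0.7444)
member 3 (1-3): L=5.0760, (cx,cy)=(0.9996,0.0280)
member 4 (2-3): L=3.9315, (cx,cy)=(0.6173,0.7867)
solve A·x = −loads:
  F[0-1] = +394.6205 N (tension)
  F[0-2] = +3034.5975 N (tension)
  F[1-2] = -4544.6922 N (compression)
  F[1-3] = +0.0000 N (tension)
  F[2-3] = +0.0000 N (tension)
  Rx@0 = -3272.2400 N
  Ry@0 = -315.0419 N
  Ry@2 = +3383.1119 N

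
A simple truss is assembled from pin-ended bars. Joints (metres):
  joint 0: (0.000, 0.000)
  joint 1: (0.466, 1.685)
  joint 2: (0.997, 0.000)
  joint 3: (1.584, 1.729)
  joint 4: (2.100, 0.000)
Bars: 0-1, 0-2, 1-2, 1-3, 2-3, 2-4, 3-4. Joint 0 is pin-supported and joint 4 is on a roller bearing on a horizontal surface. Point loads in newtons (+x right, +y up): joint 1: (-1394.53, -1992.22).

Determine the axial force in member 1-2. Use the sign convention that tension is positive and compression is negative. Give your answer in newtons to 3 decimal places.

727.734

N=5 nodes, M=7 members, R=3 reactions → 2N=10, M+R=10
member 0 (0-1): L=1.7483, (cx,cy)=(0.2666,0.9638)
member 1 (0-2): L=0.9970, (cx,cy)=(1.0000,0.0000)
member 2 (1-2): L=1.7667, (cx,cy)=(0.3006,-0.9538)
member 3 (1-3): L=1.1189, (cx,cy)=(0.9992,0.0393)
member 4 (2-3): L=1.8259, (cx,cy)=(0.3215,0.9469)
member 5 (2-4): L=1.1030, (cx,cy)=(1.0000,0.0000)
member 6 (3-4): L=1.8044, (cx,cy)=(0.2860,-0.9582)
solve A·x = −loads:
  F[0-1] = -2769.2721 N (compression)
  F[0-2] = -656.3746 N (compression)
  F[1-2] = +727.7340 N (tension)
  F[1-3] = +437.9839 N (tension)
  F[2-3] = -732.9953 N (compression)
  F[2-4] = -202.0014 N (compression)
  F[3-4] = +706.3608 N (tension)
  Rx@0 = +1394.5300 N
  Ry@0 = +2669.0812 N
  Ry@4 = -676.8612 N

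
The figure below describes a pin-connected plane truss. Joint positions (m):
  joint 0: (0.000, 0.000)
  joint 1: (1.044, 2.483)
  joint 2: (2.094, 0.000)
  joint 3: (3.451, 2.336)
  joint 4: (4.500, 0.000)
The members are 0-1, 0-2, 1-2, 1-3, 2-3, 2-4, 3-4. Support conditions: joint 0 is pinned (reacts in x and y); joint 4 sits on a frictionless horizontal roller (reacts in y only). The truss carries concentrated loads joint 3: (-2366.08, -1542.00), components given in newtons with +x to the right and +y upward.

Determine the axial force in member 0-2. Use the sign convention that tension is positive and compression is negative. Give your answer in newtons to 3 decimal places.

-1698.510

N=5 nodes, M=7 members, R=3 reactions → 2N=10, M+R=10
member 0 (0-1): L=2.6936, (cx,cy)=(0.3876,0.9218)
member 1 (0-2): L=2.0940, (cx,cy)=(1.0000,0.0000)
member 2 (1-2): L=2.6959, (cx,cy)=(0.3895,-0.9210)
member 3 (1-3): L=2.4115, (cx,cy)=(0.9981,-0.0610)
member 4 (2-3): L=2.7015, (cx,cy)=(0.5023,0.8647)
member 5 (2-4): L=2.4060, (cx,cy)=(1.0000,0.0000)
member 6 (3-4): L=2.5607, (cx,cy)=(0.4097,-0.9122)
solve A·x = −loads:
  F[0-1] = -1722.3503 N (compression)
  F[0-2] = -1698.5104 N (compression)
  F[1-2] = +1814.9794 N (tension)
  F[1-3] = -1377.0335 N (compression)
  F[2-3] = -1933.2438 N (compression)
  F[2-4] = -20.5290 N (compression)
  F[3-4] = +50.1136 N (tension)
  Rx@0 = +2366.0800 N
  Ry@0 = +1587.7158 N
  Ry@4 = -45.7158 N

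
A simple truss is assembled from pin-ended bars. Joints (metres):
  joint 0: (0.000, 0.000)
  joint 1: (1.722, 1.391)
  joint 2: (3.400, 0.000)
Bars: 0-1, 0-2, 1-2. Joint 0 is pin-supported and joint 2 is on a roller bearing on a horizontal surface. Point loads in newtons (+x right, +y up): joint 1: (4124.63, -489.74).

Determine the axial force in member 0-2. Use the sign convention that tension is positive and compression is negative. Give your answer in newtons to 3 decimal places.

2334.842

N=3 nodes, M=3 members, R=3 reactions → 2N=6, M+R=6
member 0 (0-1): L=2.2136, (cx,cy)=(0.7779,0.6284)
member 1 (0-2): L=3.4000, (cx,cy)=(1.0000,0.0000)
member 2 (1-2): L=2.1796, (cx,cy)=(0.7699,-0.6382)
solve A·x = −loads:
  F[0-1] = +2300.7730 N (tension)
  F[0-2] = +2334.8421 N (tension)
  F[1-2] = -3032.7610 N (compression)
  Rx@0 = -4124.6300 N
  Ry@0 = -1445.7578 N
  Ry@2 = +1935.4978 N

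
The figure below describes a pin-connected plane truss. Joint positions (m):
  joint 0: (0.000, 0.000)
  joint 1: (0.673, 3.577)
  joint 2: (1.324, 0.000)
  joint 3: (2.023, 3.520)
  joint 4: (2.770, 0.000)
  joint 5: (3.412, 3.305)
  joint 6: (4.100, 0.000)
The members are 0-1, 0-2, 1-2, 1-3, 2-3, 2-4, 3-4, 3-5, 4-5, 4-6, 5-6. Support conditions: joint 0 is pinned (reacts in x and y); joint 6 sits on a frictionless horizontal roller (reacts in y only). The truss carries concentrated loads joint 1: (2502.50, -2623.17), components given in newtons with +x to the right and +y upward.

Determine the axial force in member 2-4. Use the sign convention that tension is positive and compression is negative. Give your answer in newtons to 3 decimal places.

N=7 nodes, M=11 members, R=3 reactions → 2N=14, M+R=14
member 0 (0-1): L=3.6398, (cx,cy)=(0.1849,0.9828)
member 1 (0-2): L=1.3240, (cx,cy)=(1.0000,0.0000)
member 2 (1-2): L=3.6358, (cx,cy)=(0.1791,-0.9838)
member 3 (1-3): L=1.3512, (cx,cy)=(0.9991,-0.0422)
member 4 (2-3): L=3.5887, (cx,cy)=(0.1948,0.9808)
member 5 (2-4): L=1.4460, (cx,cy)=(1.0000,0.0000)
member 6 (3-4): L=3.5984, (cx,cy)=(0.2076,-0.9782)
member 7 (3-5): L=1.4055, (cx,cy)=(0.9882,-0.1530)
member 8 (4-5): L=3.3668, (cx,cy)=(0.1907,0.9817)
member 9 (4-6): L=1.3300, (cx,cy)=(1.0000,0.0000)
member 10 (5-6): L=3.3759, (cx,cy)=(0.2038,-0.9790)
solve A·x = −loads:
  F[0-1] = -9.4709 N (compression)
  F[0-2] = +2504.2512 N (tension)
  F[1-2] = -2569.0682 N (compression)
  F[1-3] = -2046.0684 N (compression)
  F[2-3] = +2576.9034 N (tension)
  F[2-4] = +1542.3273 N (tension)
  F[3-4] = -2510.4885 N (compression)
  F[3-5] = -1033.3287 N (compression)
  F[4-5] = +2501.7022 N (tension)
  F[4-6] = +544.1263 N (tension)
  F[5-6] = -2669.8970 N (compression)
  Rx@0 = -2502.5000 N
  Ry@0 = +9.3076 N
  Ry@6 = +2613.8624 N

1542.327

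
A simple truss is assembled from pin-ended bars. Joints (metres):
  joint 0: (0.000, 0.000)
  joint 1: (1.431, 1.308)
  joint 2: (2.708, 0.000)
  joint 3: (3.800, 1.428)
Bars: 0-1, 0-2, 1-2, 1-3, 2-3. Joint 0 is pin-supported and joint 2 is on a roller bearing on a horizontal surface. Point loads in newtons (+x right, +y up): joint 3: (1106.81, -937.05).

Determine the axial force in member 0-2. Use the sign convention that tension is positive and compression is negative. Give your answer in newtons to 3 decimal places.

N=4 nodes, M=5 members, R=3 reactions → 2N=8, M+R=8
member 0 (0-1): L=1.9387, (cx,cy)=(0.7381,0.6747)
member 1 (0-2): L=2.7080, (cx,cy)=(1.0000,0.0000)
member 2 (1-2): L=1.8280, (cx,cy)=(0.6986,-0.7155)
member 3 (1-3): L=2.3720, (cx,cy)=(0.9987,0.0506)
member 4 (2-3): L=1.7977, (cx,cy)=(0.6075,0.7944)
solve A·x = −loads:
  F[0-1] = +1425.1577 N (tension)
  F[0-2] = +54.8770 N (tension)
  F[1-2] = -1209.4884 N (compression)
  F[1-3] = +1899.2854 N (tension)
  F[2-3] = -1300.5899 N (compression)
  Rx@0 = -1106.8100 N
  Ry@0 = -961.5152 N
  Ry@2 = +1898.5652 N

54.877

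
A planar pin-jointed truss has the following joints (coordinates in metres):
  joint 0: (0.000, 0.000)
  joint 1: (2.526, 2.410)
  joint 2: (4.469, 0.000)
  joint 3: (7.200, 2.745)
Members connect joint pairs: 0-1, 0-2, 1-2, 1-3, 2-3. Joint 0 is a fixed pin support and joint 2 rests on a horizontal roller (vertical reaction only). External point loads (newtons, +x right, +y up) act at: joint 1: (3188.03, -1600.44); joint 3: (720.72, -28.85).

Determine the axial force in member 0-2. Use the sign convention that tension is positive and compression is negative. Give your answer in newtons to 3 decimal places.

N=4 nodes, M=5 members, R=3 reactions → 2N=8, M+R=8
member 0 (0-1): L=3.4912, (cx,cy)=(0.7235,0.6903)
member 1 (0-2): L=4.4690, (cx,cy)=(1.0000,0.0000)
member 2 (1-2): L=3.0957, (cx,cy)=(0.6276,-0.7785)
member 3 (1-3): L=4.6860, (cx,cy)=(0.9974,0.0715)
member 4 (2-3): L=3.8721, (cx,cy)=(0.7053,0.7089)
solve A·x = −loads:
  F[0-1] = +2149.3622 N (tension)
  F[0-2] = +2353.6336 N (tension)
  F[1-2] = -3887.3547 N (compression)
  F[1-3] = +809.0356 N (tension)
  F[2-3] = -122.2827 N (compression)
  Rx@0 = -3908.7500 N
  Ry@0 = -1483.7018 N
  Ry@2 = +3112.9918 N

2353.634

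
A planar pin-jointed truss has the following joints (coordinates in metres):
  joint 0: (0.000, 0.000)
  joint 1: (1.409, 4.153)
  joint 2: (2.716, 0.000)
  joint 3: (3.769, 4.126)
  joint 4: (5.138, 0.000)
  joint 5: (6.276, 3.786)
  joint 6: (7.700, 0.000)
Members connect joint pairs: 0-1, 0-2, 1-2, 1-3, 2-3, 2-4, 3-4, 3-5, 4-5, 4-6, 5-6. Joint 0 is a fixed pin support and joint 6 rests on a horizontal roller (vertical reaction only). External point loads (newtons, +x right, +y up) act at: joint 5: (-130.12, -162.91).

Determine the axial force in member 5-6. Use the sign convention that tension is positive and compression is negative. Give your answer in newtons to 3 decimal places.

-73.510

N=7 nodes, M=11 members, R=3 reactions → 2N=14, M+R=14
member 0 (0-1): L=4.3855, (cx,cy)=(0.3213,0.9470)
member 1 (0-2): L=2.7160, (cx,cy)=(1.0000,0.0000)
member 2 (1-2): L=4.3538, (cx,cy)=(0.3002,-0.9539)
member 3 (1-3): L=2.3602, (cx,cy)=(0.9999,-0.0114)
member 4 (2-3): L=4.2582, (cx,cy)=(0.2473,0.9689)
member 5 (2-4): L=2.4220, (cx,cy)=(1.0000,0.0000)
member 6 (3-4): L=4.3472, (cx,cy)=(0.3149,-0.9491)
member 7 (3-5): L=2.5300, (cx,cy)=(0.9909,-0.1344)
member 8 (4-5): L=3.9533, (cx,cy)=(0.2879,0.9577)
member 9 (4-6): L=2.5620, (cx,cy)=(1.0000,0.0000)
member 10 (5-6): L=4.0449, (cx,cy)=(0.3520,-0.9360)
solve A·x = −loads:
  F[0-1] = -99.3749 N (compression)
  F[0-2] = -98.1923 N (compression)
  F[1-2] = +99.3974 N (tension)
  F[1-3] = -61.7705 N (compression)
  F[2-3] = -97.8519 N (compression)
  F[2-4] = -44.1562 N (compression)
  F[3-4] = +116.6852 N (tension)
  F[3-5] = -123.8332 N (compression)
  F[4-5] = -115.6430 N (compression)
  F[4-6] = +25.8786 N (tension)
  F[5-6] = -73.5096 N (compression)
  Rx@0 = +130.1200 N
  Ry@0 = +94.1063 N
  Ry@6 = +68.8037 N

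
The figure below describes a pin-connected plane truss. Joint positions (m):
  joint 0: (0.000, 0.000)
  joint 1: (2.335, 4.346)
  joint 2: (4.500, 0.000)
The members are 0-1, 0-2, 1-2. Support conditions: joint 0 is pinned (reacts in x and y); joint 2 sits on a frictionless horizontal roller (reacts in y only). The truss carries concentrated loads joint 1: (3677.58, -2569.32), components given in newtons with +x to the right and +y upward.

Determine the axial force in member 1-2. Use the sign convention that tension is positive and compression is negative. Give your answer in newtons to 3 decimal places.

N=3 nodes, M=3 members, R=3 reactions → 2N=6, M+R=6
member 0 (0-1): L=4.9336, (cx,cy)=(0.4733,0.8809)
member 1 (0-2): L=4.5000, (cx,cy)=(1.0000,0.0000)
member 2 (1-2): L=4.8554, (cx,cy)=(0.4459,-0.8951)
solve A·x = −loads:
  F[0-1] = +2628.6511 N (tension)
  F[0-2] = +2433.4663 N (tension)
  F[1-2] = -5457.4874 N (compression)
  Rx@0 = -3677.5800 N
  Ry@0 = -2315.5966 N
  Ry@2 = +4884.9166 N

-5457.487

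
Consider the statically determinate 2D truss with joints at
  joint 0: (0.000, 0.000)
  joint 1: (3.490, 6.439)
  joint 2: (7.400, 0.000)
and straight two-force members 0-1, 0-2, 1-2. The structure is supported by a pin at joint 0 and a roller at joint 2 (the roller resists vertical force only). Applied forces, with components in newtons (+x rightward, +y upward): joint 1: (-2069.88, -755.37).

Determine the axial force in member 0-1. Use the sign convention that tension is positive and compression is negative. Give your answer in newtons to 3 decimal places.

N=3 nodes, M=3 members, R=3 reactions → 2N=6, M+R=6
member 0 (0-1): L=7.3240, (cx,cy)=(0.4765,0.8792)
member 1 (0-2): L=7.4000, (cx,cy)=(1.0000,0.0000)
member 2 (1-2): L=7.5332, (cx,cy)=(0.5190,-0.8548)
solve A·x = −loads:
  F[0-1] = -2502.5960 N (compression)
  F[0-2] = -877.3523 N (compression)
  F[1-2] = +1690.3463 N (tension)
  Rx@0 = +2069.8800 N
  Ry@0 = +2200.1965 N
  Ry@2 = -1444.8265 N

-2502.596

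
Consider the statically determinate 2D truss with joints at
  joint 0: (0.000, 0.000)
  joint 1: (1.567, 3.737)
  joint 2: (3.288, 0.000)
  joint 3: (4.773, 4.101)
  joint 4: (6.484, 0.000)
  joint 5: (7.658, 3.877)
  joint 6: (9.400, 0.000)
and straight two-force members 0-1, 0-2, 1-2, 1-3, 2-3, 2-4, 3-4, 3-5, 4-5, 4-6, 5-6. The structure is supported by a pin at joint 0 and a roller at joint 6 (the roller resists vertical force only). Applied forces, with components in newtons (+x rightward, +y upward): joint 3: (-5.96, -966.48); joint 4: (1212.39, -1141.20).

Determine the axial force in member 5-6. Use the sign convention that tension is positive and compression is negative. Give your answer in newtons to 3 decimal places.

N=7 nodes, M=11 members, R=3 reactions → 2N=14, M+R=14
member 0 (0-1): L=4.0522, (cx,cy)=(0.3867,0.9222)
member 1 (0-2): L=3.2880, (cx,cy)=(1.0000,0.0000)
member 2 (1-2): L=4.1142, (cx,cy)=(0.4183,-0.9083)
member 3 (1-3): L=3.2266, (cx,cy)=(0.9936,0.1128)
member 4 (2-3): L=4.3616, (cx,cy)=(0.3405,0.9403)
member 5 (2-4): L=3.1960, (cx,cy)=(1.0000,0.0000)
member 6 (3-4): L=4.4436, (cx,cy)=(0.3850,-0.9229)
member 7 (3-5): L=2.8937, (cx,cy)=(0.9970,-0.0774)
member 8 (4-5): L=4.0509, (cx,cy)=(0.2898,0.9571)
member 9 (4-6): L=2.9160, (cx,cy)=(1.0000,0.0000)
member 10 (5-6): L=4.2504, (cx,cy)=(0.4098,-0.9122)
solve A·x = −loads:
  F[0-1] = -902.5636 N (compression)
  F[0-2] = +1555.4510 N (tension)
  F[1-2] = +829.3807 N (tension)
  F[1-3] = -700.4245 N (compression)
  F[2-3] = -801.2010 N (compression)
  F[2-4] = +2175.1702 N (tension)
  F[3-4] = -66.4921 N (compression)
  F[3-5] = -939.9982 N (compression)
  F[4-5] = +1256.4908 N (tension)
  F[4-6] = +573.0271 N (tension)
  F[5-6] = -1398.1517 N (compression)
  Rx@0 = -1206.4300 N
  Ry@0 = +832.3494 N
  Ry@6 = +1275.3306 N

-1398.152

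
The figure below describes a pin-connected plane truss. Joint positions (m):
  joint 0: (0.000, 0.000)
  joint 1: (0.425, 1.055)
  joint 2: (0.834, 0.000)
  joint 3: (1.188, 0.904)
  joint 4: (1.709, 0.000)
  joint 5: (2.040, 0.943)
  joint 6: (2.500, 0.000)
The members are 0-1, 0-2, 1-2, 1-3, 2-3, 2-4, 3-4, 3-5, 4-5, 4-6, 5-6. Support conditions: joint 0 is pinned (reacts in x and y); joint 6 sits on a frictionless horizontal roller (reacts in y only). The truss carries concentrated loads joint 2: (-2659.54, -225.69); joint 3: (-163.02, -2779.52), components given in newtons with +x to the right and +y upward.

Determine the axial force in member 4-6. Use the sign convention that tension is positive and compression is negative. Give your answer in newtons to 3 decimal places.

N=7 nodes, M=11 members, R=3 reactions → 2N=14, M+R=14
member 0 (0-1): L=1.1374, (cx,cy)=(0.3737,0.9276)
member 1 (0-2): L=0.8340, (cx,cy)=(1.0000,0.0000)
member 2 (1-2): L=1.1315, (cx,cy)=(0.3615,-0.9324)
member 3 (1-3): L=0.7778, (cx,cy)=(0.9810,-0.1941)
member 4 (2-3): L=0.9708, (cx,cy)=(0.3646,0.9312)
member 5 (2-4): L=0.8750, (cx,cy)=(1.0000,0.0000)
member 6 (3-4): L=1.0434, (cx,cy)=(0.4993,-0.8664)
member 7 (3-5): L=0.8529, (cx,cy)=(0.9990,0.0457)
member 8 (4-5): L=0.9994, (cx,cy)=(0.3312,0.9436)
member 9 (4-6): L=0.7910, (cx,cy)=(1.0000,0.0000)
member 10 (5-6): L=1.0492, (cx,cy)=(0.4384,-0.8988)
solve A·x = −loads:
  F[0-1] = -1798.3010 N (compression)
  F[0-2] = -2150.6008 N (compression)
  F[1-2] = +2092.1432 N (tension)
  F[1-3] = -1455.8955 N (compression)
  F[2-3] = -1852.5386 N (compression)
  F[2-4] = +1940.6716 N (tension)
  F[3-4] = -1603.5742 N (compression)
  F[3-5] = -1141.1442 N (compression)
  F[4-5] = +1472.4539 N (tension)
  F[4-6] = +652.2781 N (tension)
  F[5-6] = -1487.7804 N (compression)
  Rx@0 = +2822.5600 N
  Ry@0 = +1668.0399 N
  Ry@6 = +1337.1701 N

652.278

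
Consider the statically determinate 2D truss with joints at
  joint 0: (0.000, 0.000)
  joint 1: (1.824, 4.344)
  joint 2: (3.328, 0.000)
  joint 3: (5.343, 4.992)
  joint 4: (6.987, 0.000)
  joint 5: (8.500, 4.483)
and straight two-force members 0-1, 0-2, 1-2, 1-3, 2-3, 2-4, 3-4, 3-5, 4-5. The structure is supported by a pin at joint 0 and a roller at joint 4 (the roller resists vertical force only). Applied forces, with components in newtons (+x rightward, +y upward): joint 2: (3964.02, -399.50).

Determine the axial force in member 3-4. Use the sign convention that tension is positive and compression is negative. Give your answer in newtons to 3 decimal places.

N=6 nodes, M=9 members, R=3 reactions → 2N=12, M+R=12
member 0 (0-1): L=4.7114, (cx,cy)=(0.3871,0.9220)
member 1 (0-2): L=3.3280, (cx,cy)=(1.0000,0.0000)
member 2 (1-2): L=4.5970, (cx,cy)=(0.3272,-0.9450)
member 3 (1-3): L=3.5782, (cx,cy)=(0.9835,0.1811)
member 4 (2-3): L=5.3833, (cx,cy)=(0.3743,0.9273)
member 5 (2-4): L=3.6590, (cx,cy)=(1.0000,0.0000)
member 6 (3-4): L=5.2557, (cx,cy)=(0.3128,-0.9498)
member 7 (3-5): L=3.1978, (cx,cy)=(0.9873,-0.1592)
member 8 (4-5): L=4.7314, (cx,cy)=(0.3198,0.9475)
solve A·x = −loads:
  F[0-1] = -226.9075 N (compression)
  F[0-2] = +4051.8663 N (tension)
  F[1-2] = +192.0358 N (tension)
  F[1-3] = -153.2080 N (compression)
  F[2-3] = +235.1249 N (tension)
  F[2-4] = +62.6667 N (tension)
  F[3-4] = -200.3404 N (compression)
  F[3-5] = -0.0000 N (tension)
  F[4-5] = +0.0000 N (tension)
  Rx@0 = -3964.0200 N
  Ry@0 = +209.2129 N
  Ry@4 = +190.2871 N

-200.340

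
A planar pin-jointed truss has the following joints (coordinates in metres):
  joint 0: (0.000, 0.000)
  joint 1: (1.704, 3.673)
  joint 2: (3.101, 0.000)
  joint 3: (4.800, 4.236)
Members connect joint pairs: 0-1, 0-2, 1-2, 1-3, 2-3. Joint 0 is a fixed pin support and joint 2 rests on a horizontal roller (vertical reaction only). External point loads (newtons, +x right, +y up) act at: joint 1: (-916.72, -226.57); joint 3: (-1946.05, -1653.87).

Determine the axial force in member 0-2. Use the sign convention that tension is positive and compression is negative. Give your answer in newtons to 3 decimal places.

-1498.793

N=4 nodes, M=5 members, R=3 reactions → 2N=8, M+R=8
member 0 (0-1): L=4.0490, (cx,cy)=(0.4208,0.9071)
member 1 (0-2): L=3.1010, (cx,cy)=(1.0000,0.0000)
member 2 (1-2): L=3.9297, (cx,cy)=(0.3555,-0.9347)
member 3 (1-3): L=3.1468, (cx,cy)=(0.9839,0.1789)
member 4 (2-3): L=4.5640, (cx,cy)=(0.3723,0.9281)
solve A·x = −loads:
  F[0-1] = -3241.0610 N (compression)
  F[0-2] = -1498.7928 N (compression)
  F[1-2] = +2633.9546 N (tension)
  F[1-3] = -1406.3137 N (compression)
  F[2-3] = -1510.8482 N (compression)
  Rx@0 = +2862.7700 N
  Ry@0 = +2940.0753 N
  Ry@2 = -1059.6353 N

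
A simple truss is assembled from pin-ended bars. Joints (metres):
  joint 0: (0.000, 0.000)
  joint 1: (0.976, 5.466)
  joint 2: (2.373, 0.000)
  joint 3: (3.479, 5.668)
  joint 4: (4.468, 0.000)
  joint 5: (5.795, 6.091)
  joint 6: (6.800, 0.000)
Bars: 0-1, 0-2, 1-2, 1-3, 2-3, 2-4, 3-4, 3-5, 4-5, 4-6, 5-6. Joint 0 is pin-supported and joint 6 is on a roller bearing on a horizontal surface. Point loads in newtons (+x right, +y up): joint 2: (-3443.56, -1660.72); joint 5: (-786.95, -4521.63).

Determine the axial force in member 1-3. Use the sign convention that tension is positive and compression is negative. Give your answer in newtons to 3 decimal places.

-1047.387

N=7 nodes, M=11 members, R=3 reactions → 2N=14, M+R=14
member 0 (0-1): L=5.5525, (cx,cy)=(0.1758,0.9844)
member 1 (0-2): L=2.3730, (cx,cy)=(1.0000,0.0000)
member 2 (1-2): L=5.6417, (cx,cy)=(0.2476,-0.9689)
member 3 (1-3): L=2.5111, (cx,cy)=(0.9968,0.0804)
member 4 (2-3): L=5.7749, (cx,cy)=(0.1915,0.9815)
member 5 (2-4): L=2.0950, (cx,cy)=(1.0000,0.0000)
member 6 (3-4): L=5.7536, (cx,cy)=(0.1719,-0.9851)
member 7 (3-5): L=2.3543, (cx,cy)=(0.9837,0.1797)
member 8 (4-5): L=6.2339, (cx,cy)=(0.2129,0.9771)
member 9 (4-6): L=2.3320, (cx,cy)=(1.0000,0.0000)
member 10 (5-6): L=6.1734, (cx,cy)=(0.1628,-0.9867)
solve A·x = −loads:
  F[0-1] = -2493.1659 N (compression)
  F[0-2] = -3792.2659 N (compression)
  F[1-2] = +2446.2774 N (tension)
  F[1-3] = -1047.3867 N (compression)
  F[2-3] = -722.7521 N (compression)
  F[2-4] = +395.4629 N (tension)
  F[3-4] = +568.2852 N (tension)
  F[3-5] = -1301.2719 N (compression)
  F[4-5] = -572.9586 N (compression)
  F[4-6] = +615.1114 N (tension)
  F[5-6] = -3778.4084 N (compression)
  Rx@0 = +4230.5100 N
  Ry@0 = +2454.3468 N
  Ry@6 = +3728.0032 N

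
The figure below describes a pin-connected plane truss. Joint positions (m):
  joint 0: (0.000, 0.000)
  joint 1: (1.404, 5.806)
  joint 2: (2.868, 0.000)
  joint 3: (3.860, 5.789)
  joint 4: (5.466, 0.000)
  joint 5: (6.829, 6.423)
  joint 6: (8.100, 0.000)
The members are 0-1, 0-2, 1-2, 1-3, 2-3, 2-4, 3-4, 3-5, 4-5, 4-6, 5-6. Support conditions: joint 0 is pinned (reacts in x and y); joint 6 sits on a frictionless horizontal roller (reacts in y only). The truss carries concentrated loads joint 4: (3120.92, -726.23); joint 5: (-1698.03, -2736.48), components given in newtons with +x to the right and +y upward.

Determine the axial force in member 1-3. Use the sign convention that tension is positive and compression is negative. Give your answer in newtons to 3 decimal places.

N=7 nodes, M=11 members, R=3 reactions → 2N=14, M+R=14
member 0 (0-1): L=5.9733, (cx,cy)=(0.2350,0.9720)
member 1 (0-2): L=2.8680, (cx,cy)=(1.0000,0.0000)
member 2 (1-2): L=5.9877, (cx,cy)=(0.2445,-0.9696)
member 3 (1-3): L=2.4561, (cx,cy)=(1.0000,-0.0069)
member 4 (2-3): L=5.8734, (cx,cy)=(0.1689,0.9856)
member 5 (2-4): L=2.5980, (cx,cy)=(1.0000,0.0000)
member 6 (3-4): L=6.0076, (cx,cy)=(0.2673,-0.9636)
member 7 (3-5): L=3.0359, (cx,cy)=(0.9780,0.2088)
member 8 (4-5): L=6.5660, (cx,cy)=(0.2076,0.9782)
member 9 (4-6): L=2.6340, (cx,cy)=(1.0000,0.0000)
member 10 (5-6): L=6.5475, (cx,cy)=(0.1941,-0.9810)
solve A·x = −loads:
  F[0-1] = -2070.0172 N (compression)
  F[0-2] = +1909.4355 N (tension)
  F[1-2] = +2082.1100 N (tension)
  F[1-3] = -995.6451 N (compression)
  F[2-3] = -2048.3439 N (compression)
  F[2-4] = +2764.4717 N (tension)
  F[3-4] = +1690.5645 N (tension)
  F[3-5] = -1833.9496 N (compression)
  F[4-5] = -922.9118 N (compression)
  F[4-6] = +287.0653 N (tension)
  F[5-6] = -1478.8149 N (compression)
  Rx@0 = -1422.8900 N
  Ry@0 = +2012.0250 N
  Ry@6 = +1450.6850 N

-995.645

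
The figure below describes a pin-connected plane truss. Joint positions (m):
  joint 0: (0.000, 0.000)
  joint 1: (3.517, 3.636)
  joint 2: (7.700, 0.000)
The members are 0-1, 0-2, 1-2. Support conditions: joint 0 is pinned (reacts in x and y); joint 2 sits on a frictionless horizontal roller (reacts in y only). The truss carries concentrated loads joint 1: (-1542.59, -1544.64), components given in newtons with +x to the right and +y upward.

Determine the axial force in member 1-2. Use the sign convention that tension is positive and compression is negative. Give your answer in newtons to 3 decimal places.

N=3 nodes, M=3 members, R=3 reactions → 2N=6, M+R=6
member 0 (0-1): L=5.0586, (cx,cy)=(0.6952,0.7188)
member 1 (0-2): L=7.7000, (cx,cy)=(1.0000,0.0000)
member 2 (1-2): L=5.5424, (cx,cy)=(0.7547,-0.6560)
solve A·x = −loads:
  F[0-1] = -2180.8666 N (compression)
  F[0-2] = -26.3493 N (compression)
  F[1-2] = +34.9122 N (tension)
  Rx@0 = +1542.5900 N
  Ry@0 = +1567.5437 N
  Ry@2 = -22.9037 N

34.912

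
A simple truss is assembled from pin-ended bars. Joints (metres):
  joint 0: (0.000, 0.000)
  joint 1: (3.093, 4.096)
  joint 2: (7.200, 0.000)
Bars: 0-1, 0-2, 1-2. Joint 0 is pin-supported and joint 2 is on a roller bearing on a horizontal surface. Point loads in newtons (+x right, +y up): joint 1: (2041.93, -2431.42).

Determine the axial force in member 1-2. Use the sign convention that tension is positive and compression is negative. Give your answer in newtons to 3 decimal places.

-3124.129

N=3 nodes, M=3 members, R=3 reactions → 2N=6, M+R=6
member 0 (0-1): L=5.1326, (cx,cy)=(0.6026,0.7980)
member 1 (0-2): L=7.2000, (cx,cy)=(1.0000,0.0000)
member 2 (1-2): L=5.8004, (cx,cy)=(0.7081,-0.7062)
solve A·x = −loads:
  F[0-1] = -282.3086 N (compression)
  F[0-2] = +2212.0535 N (tension)
  F[1-2] = -3124.1294 N (compression)
  Rx@0 = -2041.9300 N
  Ry@0 = +225.2912 N
  Ry@2 = +2206.1288 N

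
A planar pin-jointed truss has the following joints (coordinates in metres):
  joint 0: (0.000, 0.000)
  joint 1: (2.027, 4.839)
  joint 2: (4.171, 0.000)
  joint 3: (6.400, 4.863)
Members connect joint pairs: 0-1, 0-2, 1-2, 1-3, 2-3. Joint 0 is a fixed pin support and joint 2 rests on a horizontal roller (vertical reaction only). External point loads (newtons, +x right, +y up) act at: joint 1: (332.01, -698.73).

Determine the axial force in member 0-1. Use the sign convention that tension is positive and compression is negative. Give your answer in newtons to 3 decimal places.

N=4 nodes, M=5 members, R=3 reactions → 2N=8, M+R=8
member 0 (0-1): L=5.2464, (cx,cy)=(0.3864,0.9223)
member 1 (0-2): L=4.1710, (cx,cy)=(1.0000,0.0000)
member 2 (1-2): L=5.2927, (cx,cy)=(0.4051,-0.9143)
member 3 (1-3): L=4.3731, (cx,cy)=(1.0000,0.0055)
member 4 (2-3): L=5.3495, (cx,cy)=(0.4167,0.9091)
solve A·x = −loads:
  F[0-1] = +28.2080 N (tension)
  F[0-2] = +321.1115 N (tension)
  F[1-2] = -792.6990 N (compression)
  F[1-3] = +0.0000 N (tension)
  F[2-3] = -0.0000 N (compression)
  Rx@0 = -332.0100 N
  Ry@0 = -26.0176 N
  Ry@2 = +724.7476 N

28.208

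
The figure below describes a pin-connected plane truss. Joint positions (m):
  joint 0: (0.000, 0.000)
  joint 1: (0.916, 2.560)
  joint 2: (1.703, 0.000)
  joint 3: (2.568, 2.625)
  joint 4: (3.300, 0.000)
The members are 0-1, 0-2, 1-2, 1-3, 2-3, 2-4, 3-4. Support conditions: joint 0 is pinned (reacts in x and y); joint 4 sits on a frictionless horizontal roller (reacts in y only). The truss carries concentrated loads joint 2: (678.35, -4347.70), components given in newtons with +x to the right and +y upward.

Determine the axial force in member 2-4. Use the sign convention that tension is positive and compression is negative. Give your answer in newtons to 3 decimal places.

625.665

N=5 nodes, M=7 members, R=3 reactions → 2N=10, M+R=10
member 0 (0-1): L=2.7189, (cx,cy)=(0.3369,0.9415)
member 1 (0-2): L=1.7030, (cx,cy)=(1.0000,0.0000)
member 2 (1-2): L=2.6782, (cx,cy)=(0.2938,-0.9559)
member 3 (1-3): L=1.6533, (cx,cy)=(0.9992,0.0393)
member 4 (2-3): L=2.7638, (cx,cy)=(0.3130,0.9498)
member 5 (2-4): L=1.5970, (cx,cy)=(1.0000,0.0000)
member 6 (3-4): L=2.7252, (cx,cy)=(0.2686,-0.9632)
solve A·x = −loads:
  F[0-1] = -2234.6568 N (compression)
  F[0-2] = +1431.1958 N (tension)
  F[1-2] = +2144.2761 N (tension)
  F[1-3] = -1384.0108 N (compression)
  F[2-3] = +2419.6456 N (tension)
  F[2-4] = +625.6653 N (tension)
  F[3-4] = -2329.2793 N (compression)
  Rx@0 = -678.3500 N
  Ry@0 = +2104.0233 N
  Ry@4 = +2243.6767 N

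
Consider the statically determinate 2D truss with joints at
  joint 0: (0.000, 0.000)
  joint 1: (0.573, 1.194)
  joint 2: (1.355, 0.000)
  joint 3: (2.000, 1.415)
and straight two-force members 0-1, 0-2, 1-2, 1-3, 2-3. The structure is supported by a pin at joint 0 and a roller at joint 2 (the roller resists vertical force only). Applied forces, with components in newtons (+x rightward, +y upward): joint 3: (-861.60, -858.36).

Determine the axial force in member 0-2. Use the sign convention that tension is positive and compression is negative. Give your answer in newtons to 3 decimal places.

N=4 nodes, M=5 members, R=3 reactions → 2N=8, M+R=8
member 0 (0-1): L=1.3244, (cx,cy)=(0.4327,0.9016)
member 1 (0-2): L=1.3550, (cx,cy)=(1.0000,0.0000)
member 2 (1-2): L=1.4273, (cx,cy)=(0.5479,-0.8365)
member 3 (1-3): L=1.4440, (cx,cy)=(0.9882,0.1530)
member 4 (2-3): L=1.5551, (cx,cy)=(0.4148,0.9099)
solve A·x = −loads:
  F[0-1] = -544.7900 N (compression)
  F[0-2] = -625.8926 N (compression)
  F[1-2] = +493.4394 N (tension)
  F[1-3] = -512.0913 N (compression)
  F[2-3] = -857.1982 N (compression)
  Rx@0 = +861.6000 N
  Ry@0 = +491.1600 N
  Ry@2 = +367.2000 N

-625.893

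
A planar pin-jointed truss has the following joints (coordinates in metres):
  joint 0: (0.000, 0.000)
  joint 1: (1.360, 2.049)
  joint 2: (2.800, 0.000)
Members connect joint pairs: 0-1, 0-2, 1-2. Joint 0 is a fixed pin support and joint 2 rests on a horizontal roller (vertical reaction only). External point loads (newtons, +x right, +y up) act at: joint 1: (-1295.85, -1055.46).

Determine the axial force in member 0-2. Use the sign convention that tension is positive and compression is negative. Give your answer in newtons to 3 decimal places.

-306.155

N=3 nodes, M=3 members, R=3 reactions → 2N=6, M+R=6
member 0 (0-1): L=2.4593, (cx,cy)=(0.5530,0.8332)
member 1 (0-2): L=2.8000, (cx,cy)=(1.0000,0.0000)
member 2 (1-2): L=2.5044, (cx,cy)=(0.5750,-0.8182)
solve A·x = −loads:
  F[0-1] = -1789.6519 N (compression)
  F[0-2] = -306.1546 N (compression)
  F[1-2] = +532.4531 N (tension)
  Rx@0 = +1295.8500 N
  Ry@0 = +1491.0925 N
  Ry@2 = -435.6325 N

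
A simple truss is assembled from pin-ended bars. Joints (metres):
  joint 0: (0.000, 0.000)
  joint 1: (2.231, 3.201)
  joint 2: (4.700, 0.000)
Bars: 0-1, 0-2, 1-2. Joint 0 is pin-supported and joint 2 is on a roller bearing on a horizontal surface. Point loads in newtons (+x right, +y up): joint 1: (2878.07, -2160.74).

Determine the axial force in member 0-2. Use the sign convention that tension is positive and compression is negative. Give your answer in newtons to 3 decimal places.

N=3 nodes, M=3 members, R=3 reactions → 2N=6, M+R=6
member 0 (0-1): L=3.9018, (cx,cy)=(0.5718,0.8204)
member 1 (0-2): L=4.7000, (cx,cy)=(1.0000,0.0000)
member 2 (1-2): L=4.0426, (cx,cy)=(0.6108,-0.7918)
solve A·x = −loads:
  F[0-1] = +1005.6962 N (tension)
  F[0-2] = +2303.0203 N (tension)
  F[1-2] = -3770.8052 N (compression)
  Rx@0 = -2878.0700 N
  Ry@0 = -825.0713 N
  Ry@2 = +2985.8113 N

2303.020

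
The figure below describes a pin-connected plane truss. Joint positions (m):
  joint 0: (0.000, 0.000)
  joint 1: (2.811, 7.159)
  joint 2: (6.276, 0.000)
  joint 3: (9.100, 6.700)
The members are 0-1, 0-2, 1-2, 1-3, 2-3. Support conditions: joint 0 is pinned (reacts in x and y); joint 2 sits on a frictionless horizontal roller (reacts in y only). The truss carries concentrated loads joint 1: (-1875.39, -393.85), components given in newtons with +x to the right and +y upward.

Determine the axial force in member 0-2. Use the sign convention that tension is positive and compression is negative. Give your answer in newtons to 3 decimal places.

-950.028

N=4 nodes, M=5 members, R=3 reactions → 2N=8, M+R=8
member 0 (0-1): L=7.6911, (cx,cy)=(0.3655,0.9308)
member 1 (0-2): L=6.2760, (cx,cy)=(1.0000,0.0000)
member 2 (1-2): L=7.9535, (cx,cy)=(0.4357,-0.9001)
member 3 (1-3): L=6.3057, (cx,cy)=(0.9973,-0.0728)
member 4 (2-3): L=7.2708, (cx,cy)=(0.3884,0.9215)
solve A·x = −loads:
  F[0-1] = -2531.8566 N (compression)
  F[0-2] = -950.0282 N (compression)
  F[1-2] = +2180.6668 N (tension)
  F[1-3] = +0.0000 N (tension)
  F[2-3] = -0.0000 N (compression)
  Rx@0 = +1875.3900 N
  Ry@0 = +2356.6933 N
  Ry@2 = -1962.8433 N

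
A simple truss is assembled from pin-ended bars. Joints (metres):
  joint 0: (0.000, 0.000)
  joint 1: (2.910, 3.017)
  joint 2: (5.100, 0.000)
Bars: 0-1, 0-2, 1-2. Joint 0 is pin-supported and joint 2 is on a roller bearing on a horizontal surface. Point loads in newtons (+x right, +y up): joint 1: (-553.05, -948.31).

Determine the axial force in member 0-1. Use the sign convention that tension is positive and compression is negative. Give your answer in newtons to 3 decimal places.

-1020.323

N=3 nodes, M=3 members, R=3 reactions → 2N=6, M+R=6
member 0 (0-1): L=4.1917, (cx,cy)=(0.6942,0.7198)
member 1 (0-2): L=5.1000, (cx,cy)=(1.0000,0.0000)
member 2 (1-2): L=3.7281, (cx,cy)=(0.5874,-0.8093)
solve A·x = −loads:
  F[0-1] = -1020.3230 N (compression)
  F[0-2] = +155.2871 N (tension)
  F[1-2] = -264.3465 N (compression)
  Rx@0 = +553.0500 N
  Ry@0 = +734.3825 N
  Ry@2 = +213.9275 N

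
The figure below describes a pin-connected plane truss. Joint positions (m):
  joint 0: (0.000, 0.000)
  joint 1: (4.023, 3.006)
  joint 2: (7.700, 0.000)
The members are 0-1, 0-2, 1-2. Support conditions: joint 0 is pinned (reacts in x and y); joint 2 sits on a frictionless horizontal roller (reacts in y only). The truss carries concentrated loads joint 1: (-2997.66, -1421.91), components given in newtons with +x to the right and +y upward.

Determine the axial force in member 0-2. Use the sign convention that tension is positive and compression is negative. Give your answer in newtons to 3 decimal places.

-522.747

N=3 nodes, M=3 members, R=3 reactions → 2N=6, M+R=6
member 0 (0-1): L=5.0220, (cx,cy)=(0.8011,0.5986)
member 1 (0-2): L=7.7000, (cx,cy)=(1.0000,0.0000)
member 2 (1-2): L=4.7494, (cx,cy)=(0.7742,-0.6329)
solve A·x = −loads:
  F[0-1] = -3089.4931 N (compression)
  F[0-2] = -522.7475 N (compression)
  F[1-2] = +675.2007 N (tension)
  Rx@0 = +2997.6600 N
  Ry@0 = +1849.2635 N
  Ry@2 = -427.3535 N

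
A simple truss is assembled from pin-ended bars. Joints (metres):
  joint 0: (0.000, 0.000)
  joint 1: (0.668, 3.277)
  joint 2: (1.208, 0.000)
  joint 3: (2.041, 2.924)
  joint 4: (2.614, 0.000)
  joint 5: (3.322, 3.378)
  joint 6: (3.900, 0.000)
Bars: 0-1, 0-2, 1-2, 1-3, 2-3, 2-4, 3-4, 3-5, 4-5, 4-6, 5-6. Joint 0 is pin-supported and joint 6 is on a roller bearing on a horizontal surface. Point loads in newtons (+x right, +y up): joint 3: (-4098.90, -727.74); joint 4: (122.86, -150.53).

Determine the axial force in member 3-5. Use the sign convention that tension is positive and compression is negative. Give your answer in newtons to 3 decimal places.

1130.646

N=7 nodes, M=11 members, R=3 reactions → 2N=14, M+R=14
member 0 (0-1): L=3.3444, (cx,cy)=(0.1997,0.9798)
member 1 (0-2): L=1.2080, (cx,cy)=(1.0000,0.0000)
member 2 (1-2): L=3.3212, (cx,cy)=(0.1626,-0.9867)
member 3 (1-3): L=1.4177, (cx,cy)=(0.9685,-0.2490)
member 4 (2-3): L=3.0403, (cx,cy)=(0.2740,0.9617)
member 5 (2-4): L=1.4060, (cx,cy)=(1.0000,0.0000)
member 6 (3-4): L=2.9796, (cx,cy)=(0.1923,-0.9813)
member 7 (3-5): L=1.3591, (cx,cy)=(0.9426,0.3341)
member 8 (4-5): L=3.4514, (cx,cy)=(0.2051,0.9787)
member 9 (4-6): L=1.2860, (cx,cy)=(1.0000,0.0000)
member 10 (5-6): L=3.4271, (cx,cy)=(0.1687,-0.9857)
solve A·x = −loads:
  F[0-1] = -3541.0028 N (compression)
  F[0-2] = -3268.7693 N (compression)
  F[1-2] = +3864.4573 N (tension)
  F[1-3] = -1379.0370 N (compression)
  F[2-3] = -3964.7467 N (compression)
  F[2-4] = -1554.1676 N (compression)
  F[3-4] = +3178.9391 N (tension)
  F[3-5] = +1130.6463 N (tension)
  F[4-5] = -3033.5865 N (compression)
  F[4-6] = -443.4036 N (compression)
  F[5-6] = +2629.0408 N (tension)
  Rx@0 = +3976.0400 N
  Ry@0 = +3469.6497 N
  Ry@6 = -2591.3797 N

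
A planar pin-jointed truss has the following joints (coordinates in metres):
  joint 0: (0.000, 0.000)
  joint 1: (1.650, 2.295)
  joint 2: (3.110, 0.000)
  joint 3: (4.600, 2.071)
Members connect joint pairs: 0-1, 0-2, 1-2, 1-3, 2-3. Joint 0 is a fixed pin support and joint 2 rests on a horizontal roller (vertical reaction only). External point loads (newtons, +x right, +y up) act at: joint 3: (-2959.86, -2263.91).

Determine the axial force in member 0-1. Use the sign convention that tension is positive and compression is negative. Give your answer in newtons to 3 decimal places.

-1091.687

N=4 nodes, M=5 members, R=3 reactions → 2N=8, M+R=8
member 0 (0-1): L=2.8266, (cx,cy)=(0.5837,0.8119)
member 1 (0-2): L=3.1100, (cx,cy)=(1.0000,0.0000)
member 2 (1-2): L=2.7200, (cx,cy)=(0.5368,-0.8437)
member 3 (1-3): L=2.9585, (cx,cy)=(0.9971,-0.0757)
member 4 (2-3): L=2.5513, (cx,cy)=(0.5840,0.8117)
solve A·x = −loads:
  F[0-1] = -1091.6869 N (compression)
  F[0-2] = -2322.5928 N (compression)
  F[1-2] = +1164.1259 N (tension)
  F[1-3] = -1265.7527 N (compression)
  F[2-3] = -2907.0126 N (compression)
  Rx@0 = +2959.8600 N
  Ry@0 = +886.3808 N
  Ry@2 = +1377.5292 N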